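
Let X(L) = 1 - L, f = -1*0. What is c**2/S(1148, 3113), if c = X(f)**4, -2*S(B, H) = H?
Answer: -2/3113 ≈ -0.00064247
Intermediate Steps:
S(B, H) = -H/2
f = 0
c = 1 (c = (1 - 1*0)**4 = (1 + 0)**4 = 1**4 = 1)
c**2/S(1148, 3113) = 1**2/((-1/2*3113)) = 1/(-3113/2) = 1*(-2/3113) = -2/3113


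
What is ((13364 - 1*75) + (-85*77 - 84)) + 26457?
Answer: 33117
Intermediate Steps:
((13364 - 1*75) + (-85*77 - 84)) + 26457 = ((13364 - 75) + (-6545 - 84)) + 26457 = (13289 - 6629) + 26457 = 6660 + 26457 = 33117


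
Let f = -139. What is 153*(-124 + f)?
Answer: -40239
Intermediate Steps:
153*(-124 + f) = 153*(-124 - 139) = 153*(-263) = -40239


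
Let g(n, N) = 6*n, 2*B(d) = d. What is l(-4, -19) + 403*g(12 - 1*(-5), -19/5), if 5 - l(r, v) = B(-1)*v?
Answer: 82203/2 ≈ 41102.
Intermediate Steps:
B(d) = d/2
l(r, v) = 5 + v/2 (l(r, v) = 5 - (½)*(-1)*v = 5 - (-1)*v/2 = 5 + v/2)
l(-4, -19) + 403*g(12 - 1*(-5), -19/5) = (5 + (½)*(-19)) + 403*(6*(12 - 1*(-5))) = (5 - 19/2) + 403*(6*(12 + 5)) = -9/2 + 403*(6*17) = -9/2 + 403*102 = -9/2 + 41106 = 82203/2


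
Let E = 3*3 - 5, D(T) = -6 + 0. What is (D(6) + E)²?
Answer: 4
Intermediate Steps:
D(T) = -6
E = 4 (E = 9 - 5 = 4)
(D(6) + E)² = (-6 + 4)² = (-2)² = 4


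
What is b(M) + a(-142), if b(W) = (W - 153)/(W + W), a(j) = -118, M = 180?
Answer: -4717/40 ≈ -117.93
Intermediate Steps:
b(W) = (-153 + W)/(2*W) (b(W) = (-153 + W)/((2*W)) = (-153 + W)*(1/(2*W)) = (-153 + W)/(2*W))
b(M) + a(-142) = (½)*(-153 + 180)/180 - 118 = (½)*(1/180)*27 - 118 = 3/40 - 118 = -4717/40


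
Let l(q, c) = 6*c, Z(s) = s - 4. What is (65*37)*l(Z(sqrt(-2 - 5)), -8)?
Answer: -115440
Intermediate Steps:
Z(s) = -4 + s
(65*37)*l(Z(sqrt(-2 - 5)), -8) = (65*37)*(6*(-8)) = 2405*(-48) = -115440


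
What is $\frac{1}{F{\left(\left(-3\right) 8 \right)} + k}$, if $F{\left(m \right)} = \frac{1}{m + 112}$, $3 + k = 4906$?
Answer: $\frac{88}{431465} \approx 0.00020396$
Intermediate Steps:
$k = 4903$ ($k = -3 + 4906 = 4903$)
$F{\left(m \right)} = \frac{1}{112 + m}$
$\frac{1}{F{\left(\left(-3\right) 8 \right)} + k} = \frac{1}{\frac{1}{112 - 24} + 4903} = \frac{1}{\frac{1}{88} + 4903} = \frac{1}{\frac{431465}{88}} = \frac{88}{431465}$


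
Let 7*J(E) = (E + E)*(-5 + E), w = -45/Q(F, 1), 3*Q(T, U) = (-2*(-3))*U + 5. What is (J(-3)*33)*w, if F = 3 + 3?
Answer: -19440/7 ≈ -2777.1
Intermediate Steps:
F = 6
Q(T, U) = 5/3 + 2*U (Q(T, U) = ((-2*(-3))*U + 5)/3 = (6*U + 5)/3 = (5 + 6*U)/3 = 5/3 + 2*U)
w = -135/11 (w = -45/(5/3 + 2*1) = -45/(5/3 + 2) = -45/11/3 = -45*3/11 = -135/11 ≈ -12.273)
J(E) = 2*E*(-5 + E)/7 (J(E) = ((E + E)*(-5 + E))/7 = ((2*E)*(-5 + E))/7 = (2*E*(-5 + E))/7 = 2*E*(-5 + E)/7)
(J(-3)*33)*w = (((2/7)*(-3)*(-5 - 3))*33)*(-135/11) = (((2/7)*(-3)*(-8))*33)*(-135/11) = ((48/7)*33)*(-135/11) = (1584/7)*(-135/11) = -19440/7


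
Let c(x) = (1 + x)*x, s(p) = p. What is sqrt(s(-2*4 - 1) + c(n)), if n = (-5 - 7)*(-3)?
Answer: 21*sqrt(3) ≈ 36.373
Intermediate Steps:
n = 36 (n = -12*(-3) = 36)
c(x) = x*(1 + x)
sqrt(s(-2*4 - 1) + c(n)) = sqrt((-2*4 - 1) + 36*(1 + 36)) = sqrt((-8 - 1) + 36*37) = sqrt(-9 + 1332) = sqrt(1323) = 21*sqrt(3)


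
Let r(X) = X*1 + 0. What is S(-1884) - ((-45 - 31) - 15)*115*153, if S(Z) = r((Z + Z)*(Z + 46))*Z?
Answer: -13046199111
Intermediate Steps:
r(X) = X (r(X) = X + 0 = X)
S(Z) = 2*Z**2*(46 + Z) (S(Z) = ((Z + Z)*(Z + 46))*Z = ((2*Z)*(46 + Z))*Z = (2*Z*(46 + Z))*Z = 2*Z**2*(46 + Z))
S(-1884) - ((-45 - 31) - 15)*115*153 = 2*(-1884)**2*(46 - 1884) - ((-45 - 31) - 15)*115*153 = 2*3549456*(-1838) - (-76 - 15)*115*153 = -13047800256 - (-91*115)*153 = -13047800256 - (-10465)*153 = -13047800256 - 1*(-1601145) = -13047800256 + 1601145 = -13046199111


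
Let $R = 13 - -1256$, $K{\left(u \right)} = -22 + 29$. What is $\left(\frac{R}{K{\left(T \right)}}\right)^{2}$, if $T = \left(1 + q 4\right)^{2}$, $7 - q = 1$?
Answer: $\frac{1610361}{49} \approx 32865.0$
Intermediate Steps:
$q = 6$ ($q = 7 - 1 = 6$)
$T = 625$ ($T = \left(1 + 6 \cdot 4\right)^{2} = \left(1 + 24\right)^{2} = 25^{2} = 625$)
$K{\left(u \right)} = 7$
$R = 1269$ ($R = 13 + 1256 = 1269$)
$\left(\frac{R}{K{\left(T \right)}}\right)^{2} = \left(\frac{1269}{7}\right)^{2} = \frac{1610361}{49}$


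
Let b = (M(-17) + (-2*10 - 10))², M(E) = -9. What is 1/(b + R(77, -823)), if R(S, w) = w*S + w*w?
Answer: 1/615479 ≈ 1.6248e-6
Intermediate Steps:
R(S, w) = w² + S*w (R(S, w) = S*w + w² = w² + S*w)
b = 1521 (b = (-9 + (-2*10 - 10))² = (-9 + (-20 - 10))² = (-9 - 30)² = (-39)² = 1521)
1/(b + R(77, -823)) = 1/(1521 - 823*(77 - 823)) = 1/(1521 - 823*(-746)) = 1/(1521 + 613958) = 1/615479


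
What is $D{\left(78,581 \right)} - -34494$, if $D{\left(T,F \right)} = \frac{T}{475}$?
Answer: $\frac{16384728}{475} \approx 34494.0$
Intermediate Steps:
$D{\left(T,F \right)} = \frac{T}{475}$ ($D{\left(T,F \right)} = T \frac{1}{475} = \frac{T}{475}$)
$D{\left(78,581 \right)} - -34494 = \frac{1}{475} \cdot 78 - -34494 = \frac{78}{475} + 34494 = \frac{16384728}{475}$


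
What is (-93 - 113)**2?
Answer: 42436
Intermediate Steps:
(-93 - 113)**2 = (-206)**2 = 42436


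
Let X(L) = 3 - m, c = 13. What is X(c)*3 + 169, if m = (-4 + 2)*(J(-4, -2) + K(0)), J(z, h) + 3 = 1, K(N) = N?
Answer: 166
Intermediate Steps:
J(z, h) = -2 (J(z, h) = -3 + 1 = -2)
m = 4 (m = (-4 + 2)*(-2 + 0) = -2*(-2) = 4)
X(L) = -1 (X(L) = 3 - 1*4 = 3 - 4 = -1)
X(c)*3 + 169 = -1*3 + 169 = -3 + 169 = 166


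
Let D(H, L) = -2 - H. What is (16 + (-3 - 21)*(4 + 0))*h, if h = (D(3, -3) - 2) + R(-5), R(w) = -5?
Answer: 960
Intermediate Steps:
h = -12 (h = ((-2 - 1*3) - 2) - 5 = ((-2 - 3) - 2) - 5 = (-5 - 2) - 5 = -7 - 5 = -12)
(16 + (-3 - 21)*(4 + 0))*h = (16 + (-3 - 21)*(4 + 0))*(-12) = (16 - 24*4)*(-12) = (16 - 96)*(-12) = -80*(-12) = 960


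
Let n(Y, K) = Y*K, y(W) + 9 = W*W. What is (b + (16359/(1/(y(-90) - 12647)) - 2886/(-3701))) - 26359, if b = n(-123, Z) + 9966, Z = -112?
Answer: -275851149035/3701 ≈ -7.4534e+7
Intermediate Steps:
y(W) = -9 + W² (y(W) = -9 + W*W = -9 + W²)
n(Y, K) = K*Y
b = 23742 (b = -112*(-123) + 9966 = 13776 + 9966 = 23742)
(b + (16359/(1/(y(-90) - 12647)) - 2886/(-3701))) - 26359 = (23742 + (16359/(1/((-9 + (-90)²) - 12647)) - 2886/(-3701))) - 26359 = (23742 + (16359/(1/((-9 + 8100) - 12647)) - 2886*(-1/3701))) - 26359 = (23742 + (16359/(1/(8091 - 12647)) + 2886/3701)) - 26359 = (23742 + (16359/(1/(-4556)) + 2886/3701)) - 26359 = (23742 + (16359/(-1/4556) + 2886/3701)) - 26359 = (23742 + (16359*(-4556) + 2886/3701)) - 26359 = (23742 + (-74531604 + 2886/3701)) - 26359 = (23742 - 275841463518/3701) - 26359 = -275753594376/3701 - 26359 = -275851149035/3701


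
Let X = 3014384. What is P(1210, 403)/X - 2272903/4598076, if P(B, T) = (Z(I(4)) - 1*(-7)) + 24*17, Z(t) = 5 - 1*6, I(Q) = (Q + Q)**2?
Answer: -856187354161/1732545840648 ≈ -0.49418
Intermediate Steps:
I(Q) = 4*Q**2 (I(Q) = (2*Q)**2 = 4*Q**2)
Z(t) = -1 (Z(t) = 5 - 6 = -1)
P(B, T) = 414 (P(B, T) = (-1 - 1*(-7)) + 24*17 = (-1 + 7) + 408 = 6 + 408 = 414)
P(1210, 403)/X - 2272903/4598076 = 414/3014384 - 2272903/4598076 = 414*(1/3014384) - 2272903*1/4598076 = 207/1507192 - 2272903/4598076 = -856187354161/1732545840648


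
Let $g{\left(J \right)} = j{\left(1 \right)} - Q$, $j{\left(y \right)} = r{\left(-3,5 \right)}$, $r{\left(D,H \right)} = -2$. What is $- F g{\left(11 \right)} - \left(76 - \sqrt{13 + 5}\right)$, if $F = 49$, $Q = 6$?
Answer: $316 + 3 \sqrt{2} \approx 320.24$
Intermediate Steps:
$j{\left(y \right)} = -2$
$g{\left(J \right)} = -8$ ($g{\left(J \right)} = -2 - 6 = -8$)
$- F g{\left(11 \right)} - \left(76 - \sqrt{13 + 5}\right) = \left(-1\right) 49 \left(-8\right) - \left(76 - \sqrt{13 + 5}\right) = \left(-49\right) \left(-8\right) - \left(76 - \sqrt{18}\right) = 392 - \left(76 - 3 \sqrt{2}\right) = 316 + 3 \sqrt{2}$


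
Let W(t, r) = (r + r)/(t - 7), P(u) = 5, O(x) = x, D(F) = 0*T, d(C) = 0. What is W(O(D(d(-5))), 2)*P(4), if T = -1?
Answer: -20/7 ≈ -2.8571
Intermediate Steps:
D(F) = 0 (D(F) = 0*(-1) = 0)
W(t, r) = 2*r/(-7 + t) (W(t, r) = (2*r)/(-7 + t) = 2*r/(-7 + t))
W(O(D(d(-5))), 2)*P(4) = (2*2/(-7 + 0))*5 = (2*2/(-7))*5 = (2*2*(-⅐))*5 = -4/7*5 = -20/7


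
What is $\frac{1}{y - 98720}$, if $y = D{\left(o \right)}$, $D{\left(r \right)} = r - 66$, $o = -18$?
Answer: $- \frac{1}{98804} \approx -1.0121 \cdot 10^{-5}$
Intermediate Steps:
$D{\left(r \right)} = -66 + r$
$y = -84$ ($y = -66 - 18 = -84$)
$\frac{1}{y - 98720} = \frac{1}{-84 - 98720} = \frac{1}{-98804} = - \frac{1}{98804}$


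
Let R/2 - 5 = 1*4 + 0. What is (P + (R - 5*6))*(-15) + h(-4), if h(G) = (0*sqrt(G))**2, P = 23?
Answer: -165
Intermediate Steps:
h(G) = 0 (h(G) = 0**2 = 0)
R = 18 (R = 10 + 2*(1*4 + 0) = 10 + 2*(4 + 0) = 10 + 2*4 = 10 + 8 = 18)
(P + (R - 5*6))*(-15) + h(-4) = (23 + (18 - 5*6))*(-15) + 0 = (23 + (18 - 30))*(-15) + 0 = (23 - 12)*(-15) + 0 = 11*(-15) + 0 = -165 + 0 = -165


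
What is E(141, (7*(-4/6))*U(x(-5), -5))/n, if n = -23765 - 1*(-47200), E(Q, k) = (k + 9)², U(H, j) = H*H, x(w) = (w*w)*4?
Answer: 19592440729/210915 ≈ 92893.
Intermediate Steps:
x(w) = 4*w² (x(w) = w²*4 = 4*w²)
U(H, j) = H²
E(Q, k) = (9 + k)²
n = 23435 (n = -23765 + 47200 = 23435)
E(141, (7*(-4/6))*U(x(-5), -5))/n = (9 + (7*(-4/6))*(4*(-5)²)²)²/23435 = (9 + (7*(-4*⅙))*(4*25)²)²*(1/23435) = (9 + (7*(-⅔))*100²)²*(1/23435) = (9 - 14/3*10000)²*(1/23435) = (9 - 140000/3)²*(1/23435) = (-139973/3)²*(1/23435) = (19592440729/9)*(1/23435) = 19592440729/210915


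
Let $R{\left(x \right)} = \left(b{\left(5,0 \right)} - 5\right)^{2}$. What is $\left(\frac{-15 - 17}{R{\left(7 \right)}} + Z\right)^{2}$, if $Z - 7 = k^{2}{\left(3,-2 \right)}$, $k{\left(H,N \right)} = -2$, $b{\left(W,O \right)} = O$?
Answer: $\frac{59049}{625} \approx 94.478$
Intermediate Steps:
$R{\left(x \right)} = 25$ ($R{\left(x \right)} = \left(0 - 5\right)^{2} = \left(-5\right)^{2} = 25$)
$Z = 11$ ($Z = 7 + \left(-2\right)^{2} = 7 + 4 = 11$)
$\left(\frac{-15 - 17}{R{\left(7 \right)}} + Z\right)^{2} = \left(\frac{-15 - 17}{25} + 11\right)^{2} = \left(\left(-32\right) \frac{1}{25} + 11\right)^{2} = \left(- \frac{32}{25} + 11\right)^{2} = \left(\frac{243}{25}\right)^{2} = \frac{59049}{625}$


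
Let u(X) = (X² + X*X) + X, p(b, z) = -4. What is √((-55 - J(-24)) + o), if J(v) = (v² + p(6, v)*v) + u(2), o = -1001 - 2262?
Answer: 20*I*√10 ≈ 63.246*I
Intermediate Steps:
o = -3263
u(X) = X + 2*X² (u(X) = (X² + X²) + X = 2*X² + X = X + 2*X²)
J(v) = 10 + v² - 4*v (J(v) = (v² - 4*v) + 2*(1 + 2*2) = (v² - 4*v) + 2*(1 + 4) = (v² - 4*v) + 2*5 = (v² - 4*v) + 10 = 10 + v² - 4*v)
√((-55 - J(-24)) + o) = √((-55 - (10 + (-24)² - 4*(-24))) - 3263) = √((-55 - (10 + 576 + 96)) - 3263) = √((-55 - 1*682) - 3263) = √((-55 - 682) - 3263) = √(-737 - 3263) = √(-4000) = 20*I*√10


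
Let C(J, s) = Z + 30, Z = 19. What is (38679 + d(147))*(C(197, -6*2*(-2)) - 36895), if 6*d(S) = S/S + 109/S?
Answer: -69833679298/49 ≈ -1.4252e+9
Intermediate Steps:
d(S) = ⅙ + 109/(6*S) (d(S) = (S/S + 109/S)/6 = (1 + 109/S)/6 = ⅙ + 109/(6*S))
C(J, s) = 49 (C(J, s) = 19 + 30 = 49)
(38679 + d(147))*(C(197, -6*2*(-2)) - 36895) = (38679 + (⅙)*(109 + 147)/147)*(49 - 36895) = (38679 + (⅙)*(1/147)*256)*(-36846) = (38679 + 128/441)*(-36846) = (17057567/441)*(-36846) = -69833679298/49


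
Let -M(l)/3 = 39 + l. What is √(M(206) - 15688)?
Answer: I*√16423 ≈ 128.15*I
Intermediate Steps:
M(l) = -117 - 3*l (M(l) = -3*(39 + l) = -117 - 3*l)
√(M(206) - 15688) = √((-117 - 3*206) - 15688) = √((-117 - 618) - 15688) = √(-735 - 15688) = √(-16423) = I*√16423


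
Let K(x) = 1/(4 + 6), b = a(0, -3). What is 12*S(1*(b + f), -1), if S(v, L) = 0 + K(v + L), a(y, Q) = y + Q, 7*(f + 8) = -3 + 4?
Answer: 6/5 ≈ 1.2000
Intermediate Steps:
f = -55/7 (f = -8 + (-3 + 4)/7 = -8 + (⅐)*1 = -8 + ⅐ = -55/7 ≈ -7.8571)
a(y, Q) = Q + y
b = -3 (b = -3 + 0 = -3)
K(x) = ⅒ (K(x) = 1/10 = ⅒)
S(v, L) = ⅒ (S(v, L) = 0 + ⅒ = ⅒)
12*S(1*(b + f), -1) = 12*(⅒) = 6/5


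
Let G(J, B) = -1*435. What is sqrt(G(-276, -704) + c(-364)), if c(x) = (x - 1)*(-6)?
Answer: 3*sqrt(195) ≈ 41.893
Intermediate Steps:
G(J, B) = -435
c(x) = 6 - 6*x (c(x) = (-1 + x)*(-6) = 6 - 6*x)
sqrt(G(-276, -704) + c(-364)) = sqrt(-435 + (6 - 6*(-364))) = sqrt(-435 + (6 + 2184)) = sqrt(-435 + 2190) = sqrt(1755) = 3*sqrt(195)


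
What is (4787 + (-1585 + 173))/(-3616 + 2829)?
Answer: -3375/787 ≈ -4.2884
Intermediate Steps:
(4787 + (-1585 + 173))/(-3616 + 2829) = (4787 - 1412)/(-787) = 3375*(-1/787) = -3375/787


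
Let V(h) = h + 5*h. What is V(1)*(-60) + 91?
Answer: -269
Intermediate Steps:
V(h) = 6*h
V(1)*(-60) + 91 = (6*1)*(-60) + 91 = 6*(-60) + 91 = -360 + 91 = -269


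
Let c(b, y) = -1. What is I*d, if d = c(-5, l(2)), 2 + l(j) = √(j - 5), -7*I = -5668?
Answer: -5668/7 ≈ -809.71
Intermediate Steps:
I = 5668/7 (I = -⅐*(-5668) = 5668/7 ≈ 809.71)
l(j) = -2 + √(-5 + j) (l(j) = -2 + √(j - 5) = -2 + √(-5 + j))
d = -1
I*d = (5668/7)*(-1) = -5668/7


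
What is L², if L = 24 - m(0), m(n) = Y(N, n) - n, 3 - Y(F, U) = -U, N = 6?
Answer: 441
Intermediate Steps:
Y(F, U) = 3 + U (Y(F, U) = 3 - (-1)*U = 3 + U)
m(n) = 3 (m(n) = (3 + n) - n = 3)
L = 21 (L = 24 - 1*3 = 24 - 3 = 21)
L² = 21² = 441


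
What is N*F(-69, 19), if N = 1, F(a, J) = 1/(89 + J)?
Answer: 1/108 ≈ 0.0092593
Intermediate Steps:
N*F(-69, 19) = 1/(89 + 19) = 1/108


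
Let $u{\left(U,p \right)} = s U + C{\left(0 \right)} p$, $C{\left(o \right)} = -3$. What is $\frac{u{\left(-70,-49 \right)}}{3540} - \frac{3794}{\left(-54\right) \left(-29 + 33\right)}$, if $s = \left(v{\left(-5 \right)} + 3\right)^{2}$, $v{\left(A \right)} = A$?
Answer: $\frac{279209}{15930} \approx 17.527$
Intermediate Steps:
$s = 4$ ($s = \left(-5 + 3\right)^{2} = \left(-2\right)^{2} = 4$)
$u{\left(U,p \right)} = - 3 p + 4 U$ ($u{\left(U,p \right)} = 4 U - 3 p = - 3 p + 4 U$)
$\frac{u{\left(-70,-49 \right)}}{3540} - \frac{3794}{\left(-54\right) \left(-29 + 33\right)} = \frac{\left(-3\right) \left(-49\right) + 4 \left(-70\right)}{3540} - \frac{3794}{\left(-54\right) \left(-29 + 33\right)} = \left(147 - 280\right) \frac{1}{3540} - \frac{3794}{\left(-54\right) 4} = \left(-133\right) \frac{1}{3540} - \frac{3794}{-216} = - \frac{133}{3540} - - \frac{1897}{108} = - \frac{133}{3540} + \frac{1897}{108} = \frac{279209}{15930}$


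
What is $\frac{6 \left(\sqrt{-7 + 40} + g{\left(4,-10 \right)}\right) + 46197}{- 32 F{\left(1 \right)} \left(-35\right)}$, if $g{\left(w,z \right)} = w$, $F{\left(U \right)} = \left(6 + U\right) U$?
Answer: $\frac{6603}{1120} + \frac{3 \sqrt{33}}{3920} \approx 5.8999$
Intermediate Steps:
$F{\left(U \right)} = U \left(6 + U\right)$
$\frac{6 \left(\sqrt{-7 + 40} + g{\left(4,-10 \right)}\right) + 46197}{- 32 F{\left(1 \right)} \left(-35\right)} = \frac{6 \left(\sqrt{-7 + 40} + 4\right) + 46197}{- 32 \cdot 1 \left(6 + 1\right) \left(-35\right)} = \frac{6 \left(\sqrt{33} + 4\right) + 46197}{- 32 \cdot 1 \cdot 7 \left(-35\right)} = \frac{6 \left(4 + \sqrt{33}\right) + 46197}{\left(-32\right) 7 \left(-35\right)} = \frac{\left(24 + 6 \sqrt{33}\right) + 46197}{\left(-224\right) \left(-35\right)} = \frac{46221 + 6 \sqrt{33}}{7840} = \left(46221 + 6 \sqrt{33}\right) \frac{1}{7840} = \frac{6603}{1120} + \frac{3 \sqrt{33}}{3920}$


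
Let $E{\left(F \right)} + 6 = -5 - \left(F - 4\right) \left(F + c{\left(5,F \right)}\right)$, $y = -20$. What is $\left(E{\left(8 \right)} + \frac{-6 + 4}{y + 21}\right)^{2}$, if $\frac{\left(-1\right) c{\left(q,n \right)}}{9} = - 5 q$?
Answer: $893025$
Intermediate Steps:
$c{\left(q,n \right)} = 45 q$ ($c{\left(q,n \right)} = - 9 \left(- 5 q\right) = 45 q$)
$E{\left(F \right)} = -11 - \left(-4 + F\right) \left(225 + F\right)$ ($E{\left(F \right)} = -6 - \left(5 + \left(F - 4\right) \left(F + 45 \cdot 5\right)\right) = -6 - \left(5 + \left(-4 + F\right) \left(F + 225\right)\right) = -6 - \left(5 + \left(-4 + F\right) \left(225 + F\right)\right) = -11 - \left(-4 + F\right) \left(225 + F\right)$)
$\left(E{\left(8 \right)} + \frac{-6 + 4}{y + 21}\right)^{2} = \left(\left(889 - 8^{2} - 1768\right) + \frac{-6 + 4}{-20 + 21}\right)^{2} = \left(\left(889 - 64 - 1768\right) - \frac{2}{1}\right)^{2} = \left(\left(889 - 64 - 1768\right) - 2\right)^{2} = \left(-943 - 2\right)^{2} = \left(-945\right)^{2} = 893025$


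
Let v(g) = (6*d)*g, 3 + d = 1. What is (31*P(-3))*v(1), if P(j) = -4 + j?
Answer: 2604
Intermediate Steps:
d = -2 (d = -3 + 1 = -2)
v(g) = -12*g (v(g) = (6*(-2))*g = -12*g)
(31*P(-3))*v(1) = (31*(-4 - 3))*(-12*1) = (31*(-7))*(-12) = -217*(-12) = 2604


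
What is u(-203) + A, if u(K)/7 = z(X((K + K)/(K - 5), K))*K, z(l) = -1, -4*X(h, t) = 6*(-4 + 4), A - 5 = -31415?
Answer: -29989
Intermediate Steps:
A = -31410 (A = 5 - 31415 = -31410)
X(h, t) = 0 (X(h, t) = -3*(-4 + 4)/2 = -3*0/2 = -¼*0 = 0)
u(K) = -7*K (u(K) = 7*(-K) = -7*K)
u(-203) + A = -7*(-203) - 31410 = 1421 - 31410 = -29989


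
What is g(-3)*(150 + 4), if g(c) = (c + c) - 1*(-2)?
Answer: -616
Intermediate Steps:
g(c) = 2 + 2*c (g(c) = 2*c + 2 = 2 + 2*c)
g(-3)*(150 + 4) = (2 + 2*(-3))*(150 + 4) = (2 - 6)*154 = -4*154 = -616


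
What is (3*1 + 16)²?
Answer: 361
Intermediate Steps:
(3*1 + 16)² = (3 + 16)² = 19² = 361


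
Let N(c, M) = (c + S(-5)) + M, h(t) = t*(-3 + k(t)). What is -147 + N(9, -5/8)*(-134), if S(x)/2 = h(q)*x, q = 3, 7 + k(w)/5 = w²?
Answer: 107483/4 ≈ 26871.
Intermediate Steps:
k(w) = -35 + 5*w²
h(t) = t*(-38 + 5*t²) (h(t) = t*(-3 + (-35 + 5*t²)) = t*(-38 + 5*t²))
S(x) = 42*x (S(x) = 2*((3*(-38 + 5*3²))*x) = 2*((3*(-38 + 5*9))*x) = 2*((3*(-38 + 45))*x) = 2*((3*7)*x) = 2*(21*x) = 42*x)
N(c, M) = -210 + M + c (N(c, M) = (c + 42*(-5)) + M = (c - 210) + M = (-210 + c) + M = -210 + M + c)
-147 + N(9, -5/8)*(-134) = -147 + (-210 - 5/8 + 9)*(-134) = -147 - 1613/8*(-134) = -147 + 108071/4 = 107483/4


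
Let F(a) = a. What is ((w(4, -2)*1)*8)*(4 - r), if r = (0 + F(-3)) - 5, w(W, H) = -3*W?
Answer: -1152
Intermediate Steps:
r = -8 (r = (0 - 3) - 5 = -3 - 5 = -8)
((w(4, -2)*1)*8)*(4 - r) = ((-3*4*1)*8)*(4 - 1*(-8)) = (-12*1*8)*(4 + 8) = -12*8*12 = -96*12 = -1152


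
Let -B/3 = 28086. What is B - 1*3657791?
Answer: -3742049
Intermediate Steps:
B = -84258 (B = -3*28086 = -84258)
B - 1*3657791 = -84258 - 1*3657791 = -84258 - 3657791 = -3742049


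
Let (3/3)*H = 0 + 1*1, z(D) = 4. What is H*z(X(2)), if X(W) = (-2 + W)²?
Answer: 4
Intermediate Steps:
H = 1 (H = 0 + 1*1 = 0 + 1 = 1)
H*z(X(2)) = 1*4 = 4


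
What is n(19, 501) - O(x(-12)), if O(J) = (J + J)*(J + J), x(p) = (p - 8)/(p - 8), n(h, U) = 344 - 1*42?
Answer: 298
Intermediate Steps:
n(h, U) = 302 (n(h, U) = 344 - 42 = 302)
x(p) = 1 (x(p) = (-8 + p)/(-8 + p) = 1)
O(J) = 4*J² (O(J) = (2*J)*(2*J) = 4*J²)
n(19, 501) - O(x(-12)) = 302 - 4*1² = 302 - 4 = 298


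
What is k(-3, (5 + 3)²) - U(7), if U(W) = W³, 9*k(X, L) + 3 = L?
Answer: -3026/9 ≈ -336.22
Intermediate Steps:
k(X, L) = -⅓ + L/9
k(-3, (5 + 3)²) - U(7) = (-⅓ + (5 + 3)²/9) - 1*7³ = (-⅓ + (⅑)*8²) - 1*343 = (-⅓ + (⅑)*64) - 343 = (-⅓ + 64/9) - 343 = 61/9 - 343 = -3026/9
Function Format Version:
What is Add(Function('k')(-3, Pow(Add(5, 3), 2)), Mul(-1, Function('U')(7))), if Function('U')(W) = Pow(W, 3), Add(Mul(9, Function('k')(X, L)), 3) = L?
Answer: Rational(-3026, 9) ≈ -336.22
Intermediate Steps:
Function('k')(X, L) = Add(Rational(-1, 3), Mul(Rational(1, 9), L))
Add(Function('k')(-3, Pow(Add(5, 3), 2)), Mul(-1, Function('U')(7))) = Add(Add(Rational(-1, 3), Mul(Rational(1, 9), Pow(Add(5, 3), 2))), Mul(-1, Pow(7, 3))) = Add(Add(Rational(-1, 3), Mul(Rational(1, 9), Pow(8, 2))), Mul(-1, 343)) = Add(Add(Rational(-1, 3), Mul(Rational(1, 9), 64)), -343) = Add(Add(Rational(-1, 3), Rational(64, 9)), -343) = Add(Rational(61, 9), -343) = Rational(-3026, 9)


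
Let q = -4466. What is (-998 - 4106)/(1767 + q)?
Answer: 5104/2699 ≈ 1.8911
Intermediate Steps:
(-998 - 4106)/(1767 + q) = (-998 - 4106)/(1767 - 4466) = -5104/(-2699) = -5104*(-1/2699) = 5104/2699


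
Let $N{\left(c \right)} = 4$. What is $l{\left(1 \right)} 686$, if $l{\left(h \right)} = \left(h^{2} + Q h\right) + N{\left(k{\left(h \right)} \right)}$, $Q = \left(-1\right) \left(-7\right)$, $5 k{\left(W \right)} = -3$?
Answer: $8232$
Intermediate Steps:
$k{\left(W \right)} = - \frac{3}{5}$ ($k{\left(W \right)} = \frac{1}{5} \left(-3\right) = - \frac{3}{5}$)
$Q = 7$
$l{\left(h \right)} = 4 + h^{2} + 7 h$ ($l{\left(h \right)} = \left(h^{2} + 7 h\right) + 4 = 4 + h^{2} + 7 h$)
$l{\left(1 \right)} 686 = \left(4 + 1^{2} + 7 \cdot 1\right) 686 = \left(4 + 1 + 7\right) 686 = 12 \cdot 686 = 8232$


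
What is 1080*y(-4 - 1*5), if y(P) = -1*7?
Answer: -7560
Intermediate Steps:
y(P) = -7
1080*y(-4 - 1*5) = 1080*(-7) = -7560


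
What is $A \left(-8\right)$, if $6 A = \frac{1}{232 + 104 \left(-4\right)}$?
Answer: $\frac{1}{138} \approx 0.0072464$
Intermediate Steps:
$A = - \frac{1}{1104}$ ($A = \frac{1}{6 \left(232 + 104 \left(-4\right)\right)} = \frac{1}{6 \left(232 - 416\right)} = \frac{1}{6 \left(-184\right)} = \frac{1}{6} \left(- \frac{1}{184}\right) = - \frac{1}{1104} \approx -0.0009058$)
$A \left(-8\right) = \left(- \frac{1}{1104}\right) \left(-8\right) = \frac{1}{138}$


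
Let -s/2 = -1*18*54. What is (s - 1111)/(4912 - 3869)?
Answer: 119/149 ≈ 0.79866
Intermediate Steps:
s = 1944 (s = -2*(-1*18)*54 = -(-36)*54 = -2*(-972) = 1944)
(s - 1111)/(4912 - 3869) = (1944 - 1111)/(4912 - 3869) = 833/1043 = 833*(1/1043) = 119/149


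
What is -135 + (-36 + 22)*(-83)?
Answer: 1027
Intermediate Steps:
-135 + (-36 + 22)*(-83) = -135 - 14*(-83) = -135 + 1162 = 1027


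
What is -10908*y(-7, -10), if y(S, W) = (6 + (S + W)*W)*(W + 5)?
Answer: 9599040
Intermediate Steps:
y(S, W) = (5 + W)*(6 + W*(S + W)) (y(S, W) = (6 + W*(S + W))*(5 + W) = (5 + W)*(6 + W*(S + W)))
-10908*y(-7, -10) = -10908*(30 + (-10)³ + 5*(-10)² + 6*(-10) - 7*(-10)² + 5*(-7)*(-10)) = -10908*(30 - 1000 + 5*100 - 60 - 7*100 + 350) = -10908*(30 - 1000 + 500 - 60 - 700 + 350) = -10908*(-880) = 9599040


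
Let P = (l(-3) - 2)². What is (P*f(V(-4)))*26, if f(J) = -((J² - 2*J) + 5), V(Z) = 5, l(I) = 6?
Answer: -8320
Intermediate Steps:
f(J) = -5 - J² + 2*J (f(J) = -(5 + J² - 2*J) = -5 - J² + 2*J)
P = 16 (P = (6 - 2)² = 4² = 16)
(P*f(V(-4)))*26 = (16*(-5 - 1*5² + 2*5))*26 = (16*(-5 - 1*25 + 10))*26 = (16*(-5 - 25 + 10))*26 = (16*(-20))*26 = -320*26 = -8320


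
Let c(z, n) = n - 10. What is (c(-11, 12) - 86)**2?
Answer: 7056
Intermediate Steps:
c(z, n) = -10 + n
(c(-11, 12) - 86)**2 = ((-10 + 12) - 86)**2 = (2 - 86)**2 = (-84)**2 = 7056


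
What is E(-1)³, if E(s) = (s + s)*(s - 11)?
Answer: 13824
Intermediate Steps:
E(s) = 2*s*(-11 + s) (E(s) = (2*s)*(-11 + s) = 2*s*(-11 + s))
E(-1)³ = (2*(-1)*(-11 - 1))³ = (2*(-1)*(-12))³ = 24³ = 13824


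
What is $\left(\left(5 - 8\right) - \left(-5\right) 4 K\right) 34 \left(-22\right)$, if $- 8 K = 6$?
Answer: $13464$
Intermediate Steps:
$K = - \frac{3}{4}$ ($K = \left(- \frac{1}{8}\right) 6 = - \frac{3}{4} \approx -0.75$)
$\left(\left(5 - 8\right) - \left(-5\right) 4 K\right) 34 \left(-22\right) = \left(\left(5 - 8\right) - \left(-5\right) 4 \left(- \frac{3}{4}\right)\right) 34 \left(-22\right) = \left(\left(5 - 8\right) - \left(-20\right) \left(- \frac{3}{4}\right)\right) 34 \left(-22\right) = \left(-3 - 15\right) 34 \left(-22\right) = \left(-18\right) 34 \left(-22\right) = \left(-612\right) \left(-22\right) = 13464$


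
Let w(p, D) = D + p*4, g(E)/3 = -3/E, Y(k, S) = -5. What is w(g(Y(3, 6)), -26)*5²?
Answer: -470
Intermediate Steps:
g(E) = -9/E (g(E) = 3*(-3/E) = -9/E)
w(p, D) = D + 4*p
w(g(Y(3, 6)), -26)*5² = (-26 + 4*(-9/(-5)))*5² = (-26 + 4*(-9*(-⅕)))*25 = (-26 + 4*(9/5))*25 = (-26 + 36/5)*25 = -94/5*25 = -470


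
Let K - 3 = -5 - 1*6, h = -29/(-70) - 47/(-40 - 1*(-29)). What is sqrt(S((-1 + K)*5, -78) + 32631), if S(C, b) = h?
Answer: sqrt(19349698830)/770 ≈ 180.65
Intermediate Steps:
h = 3609/770 (h = -29*(-1/70) - 47/(-40 + 29) = 29/70 - 47/(-11) = 29/70 - 47*(-1/11) = 29/70 + 47/11 = 3609/770 ≈ 4.6870)
K = -8 (K = 3 + (-5 - 1*6) = 3 + (-5 - 6) = 3 - 11 = -8)
S(C, b) = 3609/770
sqrt(S((-1 + K)*5, -78) + 32631) = sqrt(3609/770 + 32631) = sqrt(25129479/770) = sqrt(19349698830)/770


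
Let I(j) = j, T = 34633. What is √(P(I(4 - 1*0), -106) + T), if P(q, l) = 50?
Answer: √34683 ≈ 186.23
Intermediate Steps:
√(P(I(4 - 1*0), -106) + T) = √(50 + 34633) = √34683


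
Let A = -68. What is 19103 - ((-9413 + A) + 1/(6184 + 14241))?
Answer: 583828199/20425 ≈ 28584.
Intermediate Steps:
19103 - ((-9413 + A) + 1/(6184 + 14241)) = 19103 - ((-9413 - 68) + 1/(6184 + 14241)) = 19103 - (-9481 + 1/20425) = 19103 - 1*(-193649424/20425) = 19103 + 193649424/20425 = 583828199/20425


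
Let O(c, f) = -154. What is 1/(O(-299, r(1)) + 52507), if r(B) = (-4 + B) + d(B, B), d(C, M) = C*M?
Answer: 1/52353 ≈ 1.9101e-5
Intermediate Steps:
r(B) = -4 + B + B² (r(B) = (-4 + B) + B*B = (-4 + B) + B² = -4 + B + B²)
1/(O(-299, r(1)) + 52507) = 1/(-154 + 52507) = 1/52353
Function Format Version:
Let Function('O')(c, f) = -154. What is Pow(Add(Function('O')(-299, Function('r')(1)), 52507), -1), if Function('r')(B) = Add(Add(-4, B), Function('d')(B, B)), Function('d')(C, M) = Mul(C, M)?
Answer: Rational(1, 52353) ≈ 1.9101e-5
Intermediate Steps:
Function('r')(B) = Add(-4, B, Pow(B, 2)) (Function('r')(B) = Add(Add(-4, B), Mul(B, B)) = Add(Add(-4, B), Pow(B, 2)) = Add(-4, B, Pow(B, 2)))
Pow(Add(Function('O')(-299, Function('r')(1)), 52507), -1) = Pow(Add(-154, 52507), -1) = Pow(52353, -1) = Rational(1, 52353)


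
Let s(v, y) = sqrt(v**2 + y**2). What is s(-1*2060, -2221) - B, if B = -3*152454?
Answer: 457362 + sqrt(9176441) ≈ 4.6039e+5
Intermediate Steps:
B = -457362
s(-1*2060, -2221) - B = sqrt((-1*2060)**2 + (-2221)**2) - 1*(-457362) = sqrt((-2060)**2 + 4932841) + 457362 = sqrt(4243600 + 4932841) + 457362 = sqrt(9176441) + 457362 = 457362 + sqrt(9176441)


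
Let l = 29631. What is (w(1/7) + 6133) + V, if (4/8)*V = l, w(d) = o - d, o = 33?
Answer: 457995/7 ≈ 65428.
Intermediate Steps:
w(d) = 33 - d
V = 59262 (V = 2*29631 = 59262)
(w(1/7) + 6133) + V = ((33 - 1/7) + 6133) + 59262 = ((33 - 1*⅐) + 6133) + 59262 = ((33 - ⅐) + 6133) + 59262 = (230/7 + 6133) + 59262 = 43161/7 + 59262 = 457995/7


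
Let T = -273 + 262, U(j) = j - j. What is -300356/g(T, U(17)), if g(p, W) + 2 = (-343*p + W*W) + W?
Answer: -300356/3771 ≈ -79.649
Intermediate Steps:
U(j) = 0
T = -11
g(p, W) = -2 + W + W² - 343*p (g(p, W) = -2 + ((-343*p + W*W) + W) = -2 + ((-343*p + W²) + W) = -2 + ((W² - 343*p) + W) = -2 + (W + W² - 343*p) = -2 + W + W² - 343*p)
-300356/g(T, U(17)) = -300356/(-2 + 0 + 0² - 343*(-11)) = -300356/(-2 + 0 + 0 + 3773) = -300356/3771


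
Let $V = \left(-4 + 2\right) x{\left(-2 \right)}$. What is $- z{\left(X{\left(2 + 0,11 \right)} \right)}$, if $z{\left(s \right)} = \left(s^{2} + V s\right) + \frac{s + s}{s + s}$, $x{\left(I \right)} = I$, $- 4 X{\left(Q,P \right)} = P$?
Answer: $\frac{39}{16} \approx 2.4375$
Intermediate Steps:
$X{\left(Q,P \right)} = - \frac{P}{4}$
$V = 4$ ($V = \left(-4 + 2\right) \left(-2\right) = \left(-2\right) \left(-2\right) = 4$)
$z{\left(s \right)} = 1 + s^{2} + 4 s$ ($z{\left(s \right)} = \left(s^{2} + 4 s\right) + \frac{s + s}{s + s} = \left(s^{2} + 4 s\right) + \frac{2 s}{2 s} = \left(s^{2} + 4 s\right) + 2 s \frac{1}{2 s} = \left(s^{2} + 4 s\right) + 1 = 1 + s^{2} + 4 s$)
$- z{\left(X{\left(2 + 0,11 \right)} \right)} = - (1 + \left(\left(- \frac{1}{4}\right) 11\right)^{2} + 4 \left(\left(- \frac{1}{4}\right) 11\right)) = - (1 + \left(- \frac{11}{4}\right)^{2} + 4 \left(- \frac{11}{4}\right)) = - (1 + \frac{121}{16} - 11) = \left(-1\right) \left(- \frac{39}{16}\right) = \frac{39}{16}$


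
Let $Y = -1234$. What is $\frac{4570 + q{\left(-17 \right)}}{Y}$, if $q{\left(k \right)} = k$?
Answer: $- \frac{4553}{1234} \approx -3.6896$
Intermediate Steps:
$\frac{4570 + q{\left(-17 \right)}}{Y} = \frac{4570 - 17}{-1234} = 4553 \left(- \frac{1}{1234}\right) = - \frac{4553}{1234}$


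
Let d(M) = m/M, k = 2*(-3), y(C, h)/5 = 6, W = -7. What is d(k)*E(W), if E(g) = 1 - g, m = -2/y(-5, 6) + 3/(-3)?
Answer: 64/45 ≈ 1.4222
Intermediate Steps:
y(C, h) = 30 (y(C, h) = 5*6 = 30)
k = -6
m = -16/15 (m = -2/30 + 3/(-3) = -2*1/30 + 3*(-⅓) = -1/15 - 1 = -16/15 ≈ -1.0667)
d(M) = -16/(15*M)
d(k)*E(W) = (-16/15/(-6))*(1 - 1*(-7)) = (-16/15*(-⅙))*(1 + 7) = (8/45)*8 = 64/45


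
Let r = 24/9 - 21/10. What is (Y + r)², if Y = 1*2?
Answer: 5929/900 ≈ 6.5878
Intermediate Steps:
r = 17/30 (r = 24*(⅑) - 21*⅒ = 8/3 - 21/10 = 17/30 ≈ 0.56667)
Y = 2
(Y + r)² = (2 + 17/30)² = (77/30)² = 5929/900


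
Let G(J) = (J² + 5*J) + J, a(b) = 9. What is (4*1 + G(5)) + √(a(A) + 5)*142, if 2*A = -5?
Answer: 59 + 142*√14 ≈ 590.32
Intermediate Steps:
A = -5/2 (A = (½)*(-5) = -5/2 ≈ -2.5000)
G(J) = J² + 6*J
(4*1 + G(5)) + √(a(A) + 5)*142 = (4*1 + 5*(6 + 5)) + √(9 + 5)*142 = (4 + 5*11) + √14*142 = (4 + 55) + 142*√14 = 59 + 142*√14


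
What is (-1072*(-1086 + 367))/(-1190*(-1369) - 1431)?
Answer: 770768/1627679 ≈ 0.47354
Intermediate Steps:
(-1072*(-1086 + 367))/(-1190*(-1369) - 1431) = (-1072*(-719))/(1629110 - 1431) = 770768/1627679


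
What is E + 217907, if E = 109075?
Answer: 326982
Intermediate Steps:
E + 217907 = 109075 + 217907 = 326982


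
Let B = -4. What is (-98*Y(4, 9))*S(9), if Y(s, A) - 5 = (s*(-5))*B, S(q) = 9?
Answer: -74970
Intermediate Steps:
Y(s, A) = 5 + 20*s (Y(s, A) = 5 + (s*(-5))*(-4) = 5 - 5*s*(-4) = 5 + 20*s)
(-98*Y(4, 9))*S(9) = -98*(5 + 20*4)*9 = -98*(5 + 80)*9 = -98*85*9 = -8330*9 = -74970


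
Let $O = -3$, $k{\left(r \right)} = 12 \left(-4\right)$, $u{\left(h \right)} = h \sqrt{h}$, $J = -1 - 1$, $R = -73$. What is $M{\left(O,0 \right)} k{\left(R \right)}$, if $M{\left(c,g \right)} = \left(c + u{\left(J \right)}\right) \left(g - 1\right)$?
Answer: $-144 - 96 i \sqrt{2} \approx -144.0 - 135.76 i$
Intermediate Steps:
$J = -2$ ($J = -1 - 1 = -2$)
$u{\left(h \right)} = h^{\frac{3}{2}}$
$k{\left(r \right)} = -48$
$M{\left(c,g \right)} = \left(-1 + g\right) \left(c - 2 i \sqrt{2}\right)$ ($M{\left(c,g \right)} = \left(c + \left(-2\right)^{\frac{3}{2}}\right) \left(g - 1\right) = \left(c - 2 i \sqrt{2}\right) \left(-1 + g\right) = \left(-1 + g\right) \left(c - 2 i \sqrt{2}\right)$)
$M{\left(O,0 \right)} k{\left(R \right)} = \left(\left(-1\right) \left(-3\right) - 0 + 2 i \sqrt{2} - 2 i 0 \sqrt{2}\right) \left(-48\right) = \left(3 + 0 + 2 i \sqrt{2} + 0\right) \left(-48\right) = \left(3 + 2 i \sqrt{2}\right) \left(-48\right) = -144 - 96 i \sqrt{2}$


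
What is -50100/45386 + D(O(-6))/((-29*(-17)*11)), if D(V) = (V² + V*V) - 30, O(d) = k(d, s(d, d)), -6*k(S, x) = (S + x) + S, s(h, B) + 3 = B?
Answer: -24721993/22375298 ≈ -1.1049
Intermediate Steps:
s(h, B) = -3 + B
k(S, x) = -S/3 - x/6 (k(S, x) = -((S + x) + S)/6 = -(x + 2*S)/6 = -S/3 - x/6)
O(d) = ½ - d/2 (O(d) = -d/3 - (-3 + d)/6 = -d/3 + (½ - d/6) = ½ - d/2)
D(V) = -30 + 2*V² (D(V) = (V² + V²) - 30 = 2*V² - 30 = -30 + 2*V²)
-50100/45386 + D(O(-6))/((-29*(-17)*11)) = -50100/45386 + (-30 + 2*(½ - ½*(-6))²)/((-29*(-17)*11)) = -50100*1/45386 + (-30 + 2*(½ + 3)²)/((493*11)) = -25050/22693 + (-30 + 2*(7/2)²)/5423 = -25050/22693 + (-30 + 2*(49/4))*(1/5423) = -25050/22693 + (-30 + 49/2)*(1/5423) = -25050/22693 - 11/2*1/5423 = -25050/22693 - 1/986 = -24721993/22375298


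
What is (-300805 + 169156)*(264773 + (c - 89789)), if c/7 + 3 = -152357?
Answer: 117369822864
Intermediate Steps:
c = -1066520 (c = -21 + 7*(-152357) = -21 - 1066499 = -1066520)
(-300805 + 169156)*(264773 + (c - 89789)) = (-300805 + 169156)*(264773 + (-1066520 - 89789)) = -131649*(264773 - 1156309) = -131649*(-891536) = 117369822864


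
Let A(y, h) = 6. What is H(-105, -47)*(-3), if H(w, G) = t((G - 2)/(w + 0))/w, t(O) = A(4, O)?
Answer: 6/35 ≈ 0.17143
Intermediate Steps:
t(O) = 6
H(w, G) = 6/w
H(-105, -47)*(-3) = (6/(-105))*(-3) = (6*(-1/105))*(-3) = -2/35*(-3) = 6/35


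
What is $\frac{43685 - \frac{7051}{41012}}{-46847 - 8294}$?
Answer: $- \frac{1791602169}{2261442692} \approx -0.79224$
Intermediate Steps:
$\frac{43685 - \frac{7051}{41012}}{-46847 - 8294} = \frac{43685 - \frac{7051}{41012}}{-55141} = \left(43685 - \frac{7051}{41012}\right) \left(- \frac{1}{55141}\right) = \frac{1791602169}{41012} \left(- \frac{1}{55141}\right) = - \frac{1791602169}{2261442692}$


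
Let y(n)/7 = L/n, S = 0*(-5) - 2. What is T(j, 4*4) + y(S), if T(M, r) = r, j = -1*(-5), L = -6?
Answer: 37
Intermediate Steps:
S = -2 (S = 0 - 2 = -2)
j = 5
y(n) = -42/n (y(n) = 7*(-6/n) = -42/n)
T(j, 4*4) + y(S) = 4*4 - 42/(-2) = 16 - 42*(-1/2) = 16 + 21 = 37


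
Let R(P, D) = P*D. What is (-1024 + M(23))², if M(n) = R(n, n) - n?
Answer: 268324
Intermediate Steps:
R(P, D) = D*P
M(n) = n² - n (M(n) = n*n - n = n² - n)
(-1024 + M(23))² = (-1024 + 23*(-1 + 23))² = (-1024 + 23*22)² = (-1024 + 506)² = (-518)² = 268324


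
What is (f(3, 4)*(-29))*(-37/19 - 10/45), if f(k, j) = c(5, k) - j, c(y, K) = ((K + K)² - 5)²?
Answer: 3432121/57 ≈ 60213.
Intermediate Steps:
c(y, K) = (-5 + 4*K²)² (c(y, K) = ((2*K)² - 5)² = (4*K² - 5)² = (-5 + 4*K²)²)
f(k, j) = (-5 + 4*k²)² - j
(f(3, 4)*(-29))*(-37/19 - 10/45) = (((-5 + 4*3²)² - 1*4)*(-29))*(-37/19 - 10/45) = (((-5 + 4*9)² - 4)*(-29))*(-37*1/19 - 10*1/45) = (((-5 + 36)² - 4)*(-29))*(-37/19 - 2/9) = ((31² - 4)*(-29))*(-371/171) = ((961 - 4)*(-29))*(-371/171) = (957*(-29))*(-371/171) = -27753*(-371/171) = 3432121/57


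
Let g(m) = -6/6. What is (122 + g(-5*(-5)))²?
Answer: 14641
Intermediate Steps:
g(m) = -1 (g(m) = -6*⅙ = -1)
(122 + g(-5*(-5)))² = (122 - 1)² = 121² = 14641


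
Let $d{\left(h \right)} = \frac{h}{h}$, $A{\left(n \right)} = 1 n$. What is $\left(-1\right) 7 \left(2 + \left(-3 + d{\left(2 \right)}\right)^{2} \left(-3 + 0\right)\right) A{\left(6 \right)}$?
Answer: $420$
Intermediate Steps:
$A{\left(n \right)} = n$
$d{\left(h \right)} = 1$
$\left(-1\right) 7 \left(2 + \left(-3 + d{\left(2 \right)}\right)^{2} \left(-3 + 0\right)\right) A{\left(6 \right)} = \left(-1\right) 7 \left(2 + \left(-3 + 1\right)^{2} \left(-3 + 0\right)\right) 6 = - 7 \left(2 + \left(-2\right)^{2} \left(-3\right)\right) 6 = - 7 \left(2 + 4 \left(-3\right)\right) 6 = - 7 \left(2 - 12\right) 6 = \left(-7\right) \left(-10\right) 6 = 70 \cdot 6 = 420$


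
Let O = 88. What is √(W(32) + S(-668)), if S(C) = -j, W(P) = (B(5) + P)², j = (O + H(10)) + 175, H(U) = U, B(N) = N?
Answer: 2*√274 ≈ 33.106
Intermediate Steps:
j = 273 (j = (88 + 10) + 175 = 98 + 175 = 273)
W(P) = (5 + P)²
S(C) = -273 (S(C) = -1*273 = -273)
√(W(32) + S(-668)) = √((5 + 32)² - 273) = √(37² - 273) = √(1369 - 273) = √1096 = 2*√274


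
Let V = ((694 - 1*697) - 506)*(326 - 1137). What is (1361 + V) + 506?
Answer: 414666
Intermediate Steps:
V = 412799 (V = ((694 - 697) - 506)*(-811) = (-3 - 506)*(-811) = -509*(-811) = 412799)
(1361 + V) + 506 = (1361 + 412799) + 506 = 414160 + 506 = 414666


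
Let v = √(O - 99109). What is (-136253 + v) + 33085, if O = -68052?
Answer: -103168 + I*√167161 ≈ -1.0317e+5 + 408.85*I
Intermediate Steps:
v = I*√167161 (v = √(-68052 - 99109) = √(-167161) = I*√167161 ≈ 408.85*I)
(-136253 + v) + 33085 = (-136253 + I*√167161) + 33085 = -103168 + I*√167161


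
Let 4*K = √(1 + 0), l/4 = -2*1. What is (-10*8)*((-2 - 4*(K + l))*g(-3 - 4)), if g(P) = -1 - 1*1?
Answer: 4640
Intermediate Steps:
l = -8 (l = 4*(-2*1) = 4*(-2) = -8)
K = ¼ (K = √(1 + 0)/4 = √1/4 = (¼)*1 = ¼ ≈ 0.25000)
g(P) = -2 (g(P) = -1 - 1 = -2)
(-10*8)*((-2 - 4*(K + l))*g(-3 - 4)) = (-10*8)*((-2 - 4*(¼ - 8))*(-2)) = -80*(-2 - 4*(-31/4))*(-2) = -80*(-2 + 31)*(-2) = -2320*(-2) = -80*(-58) = 4640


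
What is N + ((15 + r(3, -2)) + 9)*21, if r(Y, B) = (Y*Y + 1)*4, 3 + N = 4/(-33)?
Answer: 44249/33 ≈ 1340.9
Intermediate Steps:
N = -103/33 (N = -3 + 4/(-33) = -3 + 4*(-1/33) = -3 - 4/33 = -103/33 ≈ -3.1212)
r(Y, B) = 4 + 4*Y² (r(Y, B) = (Y² + 1)*4 = (1 + Y²)*4 = 4 + 4*Y²)
N + ((15 + r(3, -2)) + 9)*21 = -103/33 + ((15 + (4 + 4*3²)) + 9)*21 = -103/33 + ((15 + (4 + 4*9)) + 9)*21 = -103/33 + ((15 + (4 + 36)) + 9)*21 = -103/33 + ((15 + 40) + 9)*21 = -103/33 + (55 + 9)*21 = -103/33 + 64*21 = -103/33 + 1344 = 44249/33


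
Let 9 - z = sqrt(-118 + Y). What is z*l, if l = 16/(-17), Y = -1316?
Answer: -144/17 + 16*I*sqrt(1434)/17 ≈ -8.4706 + 35.641*I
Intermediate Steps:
z = 9 - I*sqrt(1434) (z = 9 - sqrt(-118 - 1316) = 9 - sqrt(-1434) = 9 - I*sqrt(1434) ≈ 9.0 - 37.868*I)
l = -16/17 (l = 16*(-1/17) = -16/17 ≈ -0.94118)
z*l = (9 - I*sqrt(1434))*(-16/17) = -144/17 + 16*I*sqrt(1434)/17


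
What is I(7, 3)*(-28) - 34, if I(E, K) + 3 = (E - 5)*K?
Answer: -118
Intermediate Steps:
I(E, K) = -3 + K*(-5 + E) (I(E, K) = -3 + (E - 5)*K = -3 + (-5 + E)*K = -3 + K*(-5 + E))
I(7, 3)*(-28) - 34 = (-3 - 5*3 + 7*3)*(-28) - 34 = (-3 - 15 + 21)*(-28) - 34 = 3*(-28) - 34 = -84 - 34 = -118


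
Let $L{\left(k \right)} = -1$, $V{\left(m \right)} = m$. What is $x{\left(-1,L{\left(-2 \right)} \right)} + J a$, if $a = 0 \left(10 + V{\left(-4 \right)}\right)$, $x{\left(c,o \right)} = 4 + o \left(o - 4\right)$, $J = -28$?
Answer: $9$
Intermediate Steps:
$x{\left(c,o \right)} = 4 + o \left(-4 + o\right)$ ($x{\left(c,o \right)} = 4 + o \left(o - 4\right) = 4 + o \left(-4 + o\right)$)
$a = 0$ ($a = 0 \left(10 - 4\right) = 0 \cdot 6 = 0$)
$x{\left(-1,L{\left(-2 \right)} \right)} + J a = \left(4 + \left(-1\right)^{2} - -4\right) - 0 = \left(4 + 1 + 4\right) + 0 = 9 + 0 = 9$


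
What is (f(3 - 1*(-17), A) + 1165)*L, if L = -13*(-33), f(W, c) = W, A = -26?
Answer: 508365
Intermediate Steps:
L = 429
(f(3 - 1*(-17), A) + 1165)*L = ((3 - 1*(-17)) + 1165)*429 = ((3 + 17) + 1165)*429 = (20 + 1165)*429 = 1185*429 = 508365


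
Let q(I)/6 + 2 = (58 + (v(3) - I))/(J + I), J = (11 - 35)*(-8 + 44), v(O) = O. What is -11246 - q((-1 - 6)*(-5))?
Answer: -9312830/829 ≈ -11234.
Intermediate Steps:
J = -864 (J = -24*36 = -864)
q(I) = -12 + 6*(61 - I)/(-864 + I) (q(I) = -12 + 6*((58 + (3 - I))/(-864 + I)) = -12 + 6*((61 - I)/(-864 + I)) = -12 + 6*(61 - I)/(-864 + I))
-11246 - q((-1 - 6)*(-5)) = -11246 - 6*(1789 - 3*(-1 - 6)*(-5))/(-864 + (-1 - 6)*(-5)) = -11246 - 6*(1789 - (-21)*(-5))/(-864 - 7*(-5)) = -11246 - 6*(1789 - 3*35)/(-864 + 35) = -11246 - 6*(1789 - 105)/(-829) = -11246 - 6*(-1)*1684/829 = -11246 - 1*(-10104/829) = -11246 + 10104/829 = -9312830/829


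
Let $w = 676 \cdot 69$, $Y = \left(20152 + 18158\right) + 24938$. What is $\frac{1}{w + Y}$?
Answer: $\frac{1}{109892} \approx 9.0998 \cdot 10^{-6}$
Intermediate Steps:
$Y = 63248$ ($Y = 38310 + 24938 = 63248$)
$w = 46644$
$\frac{1}{w + Y} = \frac{1}{46644 + 63248} = \frac{1}{109892}$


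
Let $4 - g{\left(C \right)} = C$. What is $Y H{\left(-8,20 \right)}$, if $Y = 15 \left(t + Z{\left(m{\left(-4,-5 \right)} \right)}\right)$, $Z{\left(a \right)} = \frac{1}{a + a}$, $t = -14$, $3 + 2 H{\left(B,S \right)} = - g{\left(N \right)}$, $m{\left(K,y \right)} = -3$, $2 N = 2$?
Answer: $\frac{1275}{2} \approx 637.5$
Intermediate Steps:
$N = 1$ ($N = \frac{1}{2} \cdot 2 = 1$)
$g{\left(C \right)} = 4 - C$
$H{\left(B,S \right)} = -3$ ($H{\left(B,S \right)} = - \frac{3}{2} + \frac{\left(-1\right) \left(4 - 1\right)}{2} = - \frac{3}{2} + \frac{\left(-1\right) 3}{2} = - \frac{3}{2} + \frac{1}{2} \left(-3\right) = - \frac{3}{2} - \frac{3}{2} = -3$)
$Z{\left(a \right)} = \frac{1}{2 a}$
$Y = - \frac{425}{2}$ ($Y = 15 \left(-14 + \frac{1}{2 \left(-3\right)}\right) = 15 \left(-14 + \frac{1}{2} \left(- \frac{1}{3}\right)\right) = 15 \left(-14 - \frac{1}{6}\right) = 15 \left(- \frac{85}{6}\right) = - \frac{425}{2} \approx -212.5$)
$Y H{\left(-8,20 \right)} = \left(- \frac{425}{2}\right) \left(-3\right) = \frac{1275}{2}$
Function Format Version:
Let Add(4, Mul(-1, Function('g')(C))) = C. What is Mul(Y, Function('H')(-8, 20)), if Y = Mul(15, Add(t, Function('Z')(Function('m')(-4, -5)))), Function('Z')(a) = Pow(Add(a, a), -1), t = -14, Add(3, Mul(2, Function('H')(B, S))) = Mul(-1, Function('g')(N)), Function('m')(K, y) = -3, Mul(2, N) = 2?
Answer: Rational(1275, 2) ≈ 637.50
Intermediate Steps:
N = 1 (N = Mul(Rational(1, 2), 2) = 1)
Function('g')(C) = Add(4, Mul(-1, C))
Function('H')(B, S) = -3 (Function('H')(B, S) = Add(Rational(-3, 2), Mul(Rational(1, 2), Mul(-1, Add(4, Mul(-1, 1))))) = Add(Rational(-3, 2), Mul(Rational(1, 2), Mul(-1, Add(4, -1)))) = Add(Rational(-3, 2), Mul(Rational(1, 2), Mul(-1, 3))) = Add(Rational(-3, 2), Mul(Rational(1, 2), -3)) = Add(Rational(-3, 2), Rational(-3, 2)) = -3)
Function('Z')(a) = Mul(Rational(1, 2), Pow(a, -1)) (Function('Z')(a) = Pow(Mul(2, a), -1) = Mul(Rational(1, 2), Pow(a, -1)))
Y = Rational(-425, 2) (Y = Mul(15, Add(-14, Mul(Rational(1, 2), Pow(-3, -1)))) = Mul(15, Add(-14, Mul(Rational(1, 2), Rational(-1, 3)))) = Mul(15, Add(-14, Rational(-1, 6))) = Mul(15, Rational(-85, 6)) = Rational(-425, 2) ≈ -212.50)
Mul(Y, Function('H')(-8, 20)) = Mul(Rational(-425, 2), -3) = Rational(1275, 2)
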